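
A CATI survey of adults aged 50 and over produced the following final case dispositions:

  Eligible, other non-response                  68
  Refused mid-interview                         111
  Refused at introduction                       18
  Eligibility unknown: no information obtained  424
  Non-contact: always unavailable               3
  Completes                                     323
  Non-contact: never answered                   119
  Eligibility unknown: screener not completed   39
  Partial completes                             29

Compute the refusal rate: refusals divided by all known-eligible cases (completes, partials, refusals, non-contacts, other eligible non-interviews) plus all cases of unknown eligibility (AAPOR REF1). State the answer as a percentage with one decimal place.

Refusals = 18 + 111 = 129
No contact after all attempts = 119 + 3 = 122
Unknown eligibility = 39 + 424 = 463
Numerator → 129
Denom → 323 + 29 + 129 + 122 + 68 + 463 = 1134
REF1 = 129 / 1134 = 0.1138

11.4%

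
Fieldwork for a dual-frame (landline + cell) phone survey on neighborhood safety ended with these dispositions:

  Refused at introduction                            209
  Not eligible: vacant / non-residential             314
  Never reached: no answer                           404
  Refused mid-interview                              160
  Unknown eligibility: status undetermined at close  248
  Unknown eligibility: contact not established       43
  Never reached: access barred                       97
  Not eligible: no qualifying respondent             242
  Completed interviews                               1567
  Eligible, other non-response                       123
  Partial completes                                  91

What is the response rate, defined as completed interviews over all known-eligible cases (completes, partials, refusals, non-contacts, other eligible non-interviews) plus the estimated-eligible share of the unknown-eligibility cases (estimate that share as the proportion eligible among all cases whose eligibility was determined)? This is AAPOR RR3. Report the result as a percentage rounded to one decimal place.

Refusals = 209 + 160 = 369
Non-contacts = 404 + 97 = 501
Eligibility not determined = 43 + 248 = 291
Ineligible = 242 + 314 = 556
Num → 1567
Eligible (known) → 1567 + 91 + 369 + 501 + 123 = 2651
e = 2651 / (2651 + 556) = 2651 / 3207 = 0.8266
Estimated eligible among unknowns → 0.8266 × 291 = 240.54
Base → 2651 + 240.54 = 2891.54
RR3 = 1567 / 2891.54 = 0.5419

54.2%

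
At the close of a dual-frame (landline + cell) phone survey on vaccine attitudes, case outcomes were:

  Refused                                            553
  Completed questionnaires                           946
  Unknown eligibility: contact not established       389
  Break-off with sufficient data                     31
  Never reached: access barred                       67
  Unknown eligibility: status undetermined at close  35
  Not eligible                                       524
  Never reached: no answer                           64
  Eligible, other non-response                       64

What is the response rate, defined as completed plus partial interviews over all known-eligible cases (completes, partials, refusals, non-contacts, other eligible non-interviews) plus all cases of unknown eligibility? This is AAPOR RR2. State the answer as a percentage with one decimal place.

Never reached = 64 + 67 = 131
Eligibility not determined = 389 + 35 = 424
Numerator → 946 + 31 = 977
Denominator → 946 + 31 + 553 + 131 + 64 + 424 = 2149
RR2 = 977 / 2149 = 0.4546

45.5%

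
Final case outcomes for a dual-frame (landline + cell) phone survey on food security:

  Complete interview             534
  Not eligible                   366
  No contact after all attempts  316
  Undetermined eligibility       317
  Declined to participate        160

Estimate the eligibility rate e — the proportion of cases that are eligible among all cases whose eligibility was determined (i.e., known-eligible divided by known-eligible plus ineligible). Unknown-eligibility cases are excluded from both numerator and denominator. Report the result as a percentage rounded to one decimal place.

73.4%

Eligible (known) → 534 + 160 + 316 = 1010
e = 1010 / (1010 + 366) = 1010 / 1376 = 0.7340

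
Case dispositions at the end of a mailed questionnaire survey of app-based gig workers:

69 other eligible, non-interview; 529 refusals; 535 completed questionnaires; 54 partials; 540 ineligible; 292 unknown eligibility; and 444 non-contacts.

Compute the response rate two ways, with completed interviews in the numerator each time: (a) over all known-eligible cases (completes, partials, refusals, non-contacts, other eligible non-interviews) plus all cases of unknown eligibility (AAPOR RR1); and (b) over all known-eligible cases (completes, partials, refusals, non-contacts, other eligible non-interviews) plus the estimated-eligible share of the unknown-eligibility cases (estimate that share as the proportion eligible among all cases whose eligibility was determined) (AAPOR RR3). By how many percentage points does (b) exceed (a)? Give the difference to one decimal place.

1.1

Num → 535
Base → 535 + 54 + 529 + 444 + 69 + 292 = 1923
RR1 = 535 / 1923 = 0.2782
Known eligible → 535 + 54 + 529 + 444 + 69 = 1631
e = 1631 / (1631 + 540) = 1631 / 2171 = 0.7513
Estimated eligible among unknowns → 0.7513 × 292 = 219.38
Base → 1631 + 219.38 = 1850.38
RR3 = 535 / 1850.38 = 0.2891
Difference = 28.91 − 27.82 = 1.09 percentage points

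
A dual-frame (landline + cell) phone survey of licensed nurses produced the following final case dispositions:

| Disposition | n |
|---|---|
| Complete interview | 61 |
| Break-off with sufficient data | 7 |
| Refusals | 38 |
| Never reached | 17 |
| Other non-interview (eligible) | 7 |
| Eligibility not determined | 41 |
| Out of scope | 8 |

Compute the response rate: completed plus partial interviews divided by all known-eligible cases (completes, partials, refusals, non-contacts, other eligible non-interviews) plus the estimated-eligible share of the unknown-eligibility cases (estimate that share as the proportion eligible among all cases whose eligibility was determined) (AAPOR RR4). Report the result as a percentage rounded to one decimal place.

40.3%

Num: 61 + 7 = 68
Determined eligible: 61 + 7 + 38 + 17 + 7 = 130
e = 130 / (130 + 8) = 130 / 138 = 0.9420
Estimated eligible among unknowns: 0.9420 × 41 = 38.62
Base: 130 + 38.62 = 168.62
RR4 = 68 / 168.62 = 0.4033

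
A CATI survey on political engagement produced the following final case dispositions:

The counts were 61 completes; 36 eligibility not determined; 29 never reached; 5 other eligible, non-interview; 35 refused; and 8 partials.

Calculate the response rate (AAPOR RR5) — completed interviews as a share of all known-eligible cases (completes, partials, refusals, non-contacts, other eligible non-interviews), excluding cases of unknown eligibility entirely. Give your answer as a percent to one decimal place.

44.2%

Top = 61
Base = 61 + 8 + 35 + 29 + 5 = 138
RR5 = 61 / 138 = 0.4420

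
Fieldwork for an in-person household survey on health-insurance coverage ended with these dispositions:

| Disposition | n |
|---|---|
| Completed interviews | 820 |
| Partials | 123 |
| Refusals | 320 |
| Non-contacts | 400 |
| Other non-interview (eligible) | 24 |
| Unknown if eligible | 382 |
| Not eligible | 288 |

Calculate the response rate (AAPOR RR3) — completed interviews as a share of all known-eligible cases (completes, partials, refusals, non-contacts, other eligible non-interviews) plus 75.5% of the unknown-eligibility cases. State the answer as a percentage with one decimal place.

41.5%

Top: 820
Eligible (known): 820 + 123 + 320 + 400 + 24 = 1687
e × U: 0.7550 × 382 = 288.41
Base: 1687 + 288.41 = 1975.41
RR3 = 820 / 1975.41 = 0.4151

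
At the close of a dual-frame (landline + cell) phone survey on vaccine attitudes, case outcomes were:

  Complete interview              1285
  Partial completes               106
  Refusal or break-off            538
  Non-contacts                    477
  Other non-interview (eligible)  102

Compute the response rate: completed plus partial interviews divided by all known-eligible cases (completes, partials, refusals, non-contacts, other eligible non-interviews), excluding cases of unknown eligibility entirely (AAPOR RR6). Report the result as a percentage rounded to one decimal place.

Numerator = 1285 + 106 = 1391
Denominator = 1285 + 106 + 538 + 477 + 102 = 2508
RR6 = 1391 / 2508 = 0.5546

55.5%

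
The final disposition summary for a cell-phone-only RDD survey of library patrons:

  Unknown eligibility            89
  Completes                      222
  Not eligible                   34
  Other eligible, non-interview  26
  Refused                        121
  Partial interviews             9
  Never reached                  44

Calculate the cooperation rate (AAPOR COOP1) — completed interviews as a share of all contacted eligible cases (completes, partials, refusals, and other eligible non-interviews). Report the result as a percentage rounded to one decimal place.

58.7%

Numerator = 222
Denom = 222 + 9 + 121 + 26 = 378
COOP1 = 222 / 378 = 0.5873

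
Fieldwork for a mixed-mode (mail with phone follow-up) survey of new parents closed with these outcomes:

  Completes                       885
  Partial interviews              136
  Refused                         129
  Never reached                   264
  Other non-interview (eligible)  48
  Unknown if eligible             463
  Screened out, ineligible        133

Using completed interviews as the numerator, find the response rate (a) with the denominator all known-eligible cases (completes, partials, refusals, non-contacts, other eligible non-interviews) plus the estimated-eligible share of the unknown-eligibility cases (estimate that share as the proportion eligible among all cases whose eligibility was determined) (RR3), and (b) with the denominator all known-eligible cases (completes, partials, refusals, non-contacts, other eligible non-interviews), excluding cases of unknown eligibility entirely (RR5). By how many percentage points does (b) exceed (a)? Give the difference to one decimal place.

13.6

Top → 885
Eligible (known) → 885 + 136 + 129 + 264 + 48 = 1462
e = 1462 / (1462 + 133) = 1462 / 1595 = 0.9166
Estimated eligible among unknowns → 0.9166 × 463 = 424.39
Base → 1462 + 424.39 = 1886.39
RR3 = 885 / 1886.39 = 0.4692
Base → 885 + 136 + 129 + 264 + 48 = 1462
RR5 = 885 / 1462 = 0.6053
Difference = 60.53 − 46.92 = 13.61 percentage points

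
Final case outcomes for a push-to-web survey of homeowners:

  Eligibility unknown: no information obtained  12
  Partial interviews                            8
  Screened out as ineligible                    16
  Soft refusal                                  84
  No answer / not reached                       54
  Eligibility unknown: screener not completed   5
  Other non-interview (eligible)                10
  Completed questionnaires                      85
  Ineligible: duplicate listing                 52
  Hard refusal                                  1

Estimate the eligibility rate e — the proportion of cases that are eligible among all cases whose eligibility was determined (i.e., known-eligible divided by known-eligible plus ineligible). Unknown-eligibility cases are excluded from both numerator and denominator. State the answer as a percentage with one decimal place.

Refusal or break-off = 1 + 84 = 85
Undetermined eligibility = 5 + 12 = 17
Out of scope = 16 + 52 = 68
Eligible (known) = 85 + 8 + 85 + 54 + 10 = 242
e = 242 / (242 + 68) = 242 / 310 = 0.7806

78.1%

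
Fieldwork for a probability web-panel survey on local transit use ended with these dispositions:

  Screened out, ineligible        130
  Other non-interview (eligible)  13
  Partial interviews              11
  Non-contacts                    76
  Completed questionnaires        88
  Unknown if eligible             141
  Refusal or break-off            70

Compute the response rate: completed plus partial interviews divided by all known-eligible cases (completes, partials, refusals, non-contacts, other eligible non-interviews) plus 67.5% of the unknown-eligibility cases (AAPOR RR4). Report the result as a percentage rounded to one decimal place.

Top → 88 + 11 = 99
Known eligible → 88 + 11 + 70 + 76 + 13 = 258
Eligible share of unknowns → 0.6750 × 141 = 95.18
Denom → 258 + 95.18 = 353.18
RR4 = 99 / 353.18 = 0.2803

28.0%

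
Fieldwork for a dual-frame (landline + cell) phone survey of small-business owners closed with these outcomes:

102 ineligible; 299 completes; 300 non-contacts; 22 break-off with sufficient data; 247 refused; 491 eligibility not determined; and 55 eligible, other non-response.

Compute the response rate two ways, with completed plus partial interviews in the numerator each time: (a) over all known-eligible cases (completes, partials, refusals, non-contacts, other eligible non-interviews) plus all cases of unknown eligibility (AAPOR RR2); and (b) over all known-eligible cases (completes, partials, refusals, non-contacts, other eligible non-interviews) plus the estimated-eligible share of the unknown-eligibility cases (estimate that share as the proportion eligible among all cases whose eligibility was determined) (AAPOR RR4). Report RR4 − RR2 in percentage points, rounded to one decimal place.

0.8

Top → 299 + 22 = 321
Denom → 299 + 22 + 247 + 300 + 55 + 491 = 1414
RR2 = 321 / 1414 = 0.2270
Known eligible → 299 + 22 + 247 + 300 + 55 = 923
e = 923 / (923 + 102) = 923 / 1025 = 0.9005
e × U → 0.9005 × 491 = 442.15
Denom → 923 + 442.15 = 1365.15
RR4 = 321 / 1365.15 = 0.2351
Difference = 23.51 − 22.70 = 0.81 percentage points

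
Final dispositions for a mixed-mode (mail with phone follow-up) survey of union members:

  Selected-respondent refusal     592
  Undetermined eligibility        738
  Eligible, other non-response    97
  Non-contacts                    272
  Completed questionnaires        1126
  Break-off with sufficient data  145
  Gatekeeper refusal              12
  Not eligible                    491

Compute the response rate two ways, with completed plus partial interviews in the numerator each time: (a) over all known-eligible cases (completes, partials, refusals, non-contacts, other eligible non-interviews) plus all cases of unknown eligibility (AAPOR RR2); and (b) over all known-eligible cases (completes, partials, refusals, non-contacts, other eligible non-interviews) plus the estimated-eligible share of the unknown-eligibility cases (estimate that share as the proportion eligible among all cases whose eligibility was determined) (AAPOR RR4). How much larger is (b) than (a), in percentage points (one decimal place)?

2.0

Refused = 12 + 592 = 604
Num → 1126 + 145 = 1271
Denom → 1126 + 145 + 604 + 272 + 97 + 738 = 2982
RR2 = 1271 / 2982 = 0.4262
Known eligible → 1126 + 145 + 604 + 272 + 97 = 2244
e = 2244 / (2244 + 491) = 2244 / 2735 = 0.8205
e × U → 0.8205 × 738 = 605.53
Denom → 2244 + 605.53 = 2849.53
RR4 = 1271 / 2849.53 = 0.4460
Difference = 44.60 − 42.62 = 1.98 percentage points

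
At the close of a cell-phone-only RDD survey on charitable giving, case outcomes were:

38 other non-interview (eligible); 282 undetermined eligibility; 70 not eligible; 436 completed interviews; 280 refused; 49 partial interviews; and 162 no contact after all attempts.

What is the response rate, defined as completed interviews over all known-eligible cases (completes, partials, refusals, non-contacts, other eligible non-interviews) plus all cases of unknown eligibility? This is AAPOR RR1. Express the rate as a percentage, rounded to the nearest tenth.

Top: 436
Denominator: 436 + 49 + 280 + 162 + 38 + 282 = 1247
RR1 = 436 / 1247 = 0.3496

35.0%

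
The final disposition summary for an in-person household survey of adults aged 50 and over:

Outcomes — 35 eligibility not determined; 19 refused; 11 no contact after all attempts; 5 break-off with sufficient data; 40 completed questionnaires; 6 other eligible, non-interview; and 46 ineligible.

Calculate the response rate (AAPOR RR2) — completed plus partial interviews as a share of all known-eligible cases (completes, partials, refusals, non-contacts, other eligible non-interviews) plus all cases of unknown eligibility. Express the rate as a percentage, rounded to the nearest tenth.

Num → 40 + 5 = 45
Base → 40 + 5 + 19 + 11 + 6 + 35 = 116
RR2 = 45 / 116 = 0.3879

38.8%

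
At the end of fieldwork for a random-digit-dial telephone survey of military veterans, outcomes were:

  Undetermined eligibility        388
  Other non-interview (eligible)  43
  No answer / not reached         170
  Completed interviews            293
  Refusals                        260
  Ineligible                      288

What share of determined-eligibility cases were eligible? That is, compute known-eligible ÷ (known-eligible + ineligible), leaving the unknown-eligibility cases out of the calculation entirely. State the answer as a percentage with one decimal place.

72.7%

Eligible (known): 293 + 260 + 170 + 43 = 766
e = 766 / (766 + 288) = 766 / 1054 = 0.7268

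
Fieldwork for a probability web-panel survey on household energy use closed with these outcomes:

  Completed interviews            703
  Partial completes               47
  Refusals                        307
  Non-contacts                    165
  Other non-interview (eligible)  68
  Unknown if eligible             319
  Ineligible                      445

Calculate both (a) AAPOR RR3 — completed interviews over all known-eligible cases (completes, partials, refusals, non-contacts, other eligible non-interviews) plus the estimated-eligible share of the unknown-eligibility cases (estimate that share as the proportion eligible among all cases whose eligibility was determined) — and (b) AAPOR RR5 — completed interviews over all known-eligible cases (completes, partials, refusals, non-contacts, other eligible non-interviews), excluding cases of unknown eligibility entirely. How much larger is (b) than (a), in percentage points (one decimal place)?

Numerator → 703
Determined eligible → 703 + 47 + 307 + 165 + 68 = 1290
e = 1290 / (1290 + 445) = 1290 / 1735 = 0.7435
Eligible share of unknowns → 0.7435 × 319 = 237.18
Denominator → 1290 + 237.18 = 1527.18
RR3 = 703 / 1527.18 = 0.4603
Denominator → 703 + 47 + 307 + 165 + 68 = 1290
RR5 = 703 / 1290 = 0.5450
Difference = 54.50 − 46.03 = 8.47 percentage points

8.5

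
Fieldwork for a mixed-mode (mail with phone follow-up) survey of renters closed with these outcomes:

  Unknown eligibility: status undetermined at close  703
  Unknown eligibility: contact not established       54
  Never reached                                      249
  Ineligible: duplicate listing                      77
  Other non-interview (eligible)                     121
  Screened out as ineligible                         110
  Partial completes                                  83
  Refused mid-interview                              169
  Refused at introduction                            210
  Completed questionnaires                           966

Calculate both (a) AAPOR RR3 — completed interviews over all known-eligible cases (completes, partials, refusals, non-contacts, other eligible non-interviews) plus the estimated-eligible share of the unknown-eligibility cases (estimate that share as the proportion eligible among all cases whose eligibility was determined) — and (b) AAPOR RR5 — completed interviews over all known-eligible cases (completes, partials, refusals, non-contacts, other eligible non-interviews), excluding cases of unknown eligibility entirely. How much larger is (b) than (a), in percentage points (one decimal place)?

Declined to participate = 210 + 169 = 379
Eligibility not determined = 54 + 703 = 757
Not eligible = 110 + 77 = 187
Top → 966
Known eligible → 966 + 83 + 379 + 249 + 121 = 1798
e = 1798 / (1798 + 187) = 1798 / 1985 = 0.9058
Eligible share of unknowns → 0.9058 × 757 = 685.69
Denominator → 1798 + 685.69 = 2483.69
RR3 = 966 / 2483.69 = 0.3889
Denominator → 966 + 83 + 379 + 249 + 121 = 1798
RR5 = 966 / 1798 = 0.5373
Difference = 53.73 − 38.89 = 14.84 percentage points

14.8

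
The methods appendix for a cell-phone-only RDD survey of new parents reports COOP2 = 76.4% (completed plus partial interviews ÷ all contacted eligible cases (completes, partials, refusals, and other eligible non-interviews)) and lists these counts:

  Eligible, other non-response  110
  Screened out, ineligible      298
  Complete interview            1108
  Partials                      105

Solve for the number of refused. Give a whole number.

265

Numerator = 1108 + 105 = 1213
COOP2 = 1213 / D = 0.764
D = 1213 / 0.764 = 1587.7
Other denominator terms total 1323
refused = 1587.7 − 1323 ≈ 265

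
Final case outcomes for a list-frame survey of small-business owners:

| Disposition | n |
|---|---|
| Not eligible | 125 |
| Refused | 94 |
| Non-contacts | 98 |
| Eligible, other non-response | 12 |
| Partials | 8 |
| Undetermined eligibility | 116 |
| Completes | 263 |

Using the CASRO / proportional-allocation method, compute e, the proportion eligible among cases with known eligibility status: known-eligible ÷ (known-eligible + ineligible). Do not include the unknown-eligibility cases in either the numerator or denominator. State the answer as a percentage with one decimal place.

Determined eligible → 263 + 8 + 94 + 98 + 12 = 475
e = 475 / (475 + 125) = 475 / 600 = 0.7917

79.2%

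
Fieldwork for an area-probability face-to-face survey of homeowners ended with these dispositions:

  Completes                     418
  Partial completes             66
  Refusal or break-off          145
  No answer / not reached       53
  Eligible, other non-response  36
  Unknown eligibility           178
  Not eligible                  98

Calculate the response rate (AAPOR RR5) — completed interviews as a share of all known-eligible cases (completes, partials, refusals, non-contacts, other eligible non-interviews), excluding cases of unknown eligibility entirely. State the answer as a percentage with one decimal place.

Top = 418
Denom = 418 + 66 + 145 + 53 + 36 = 718
RR5 = 418 / 718 = 0.5822

58.2%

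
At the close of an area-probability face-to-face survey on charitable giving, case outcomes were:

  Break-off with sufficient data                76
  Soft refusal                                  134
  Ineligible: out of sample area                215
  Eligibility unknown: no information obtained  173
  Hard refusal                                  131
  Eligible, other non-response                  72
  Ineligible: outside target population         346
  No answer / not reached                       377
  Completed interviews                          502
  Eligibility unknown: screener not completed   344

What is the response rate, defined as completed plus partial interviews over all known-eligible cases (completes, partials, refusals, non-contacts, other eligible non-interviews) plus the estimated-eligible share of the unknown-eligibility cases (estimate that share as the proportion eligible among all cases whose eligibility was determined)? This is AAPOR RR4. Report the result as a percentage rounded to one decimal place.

Refused = 131 + 134 = 265
Unknown eligibility = 344 + 173 = 517
Screened out, ineligible = 346 + 215 = 561
Num → 502 + 76 = 578
Determined eligible → 502 + 76 + 265 + 377 + 72 = 1292
e = 1292 / (1292 + 561) = 1292 / 1853 = 0.6972
Estimated eligible among unknowns → 0.6972 × 517 = 360.45
Denom → 1292 + 360.45 = 1652.45
RR4 = 578 / 1652.45 = 0.3498

35.0%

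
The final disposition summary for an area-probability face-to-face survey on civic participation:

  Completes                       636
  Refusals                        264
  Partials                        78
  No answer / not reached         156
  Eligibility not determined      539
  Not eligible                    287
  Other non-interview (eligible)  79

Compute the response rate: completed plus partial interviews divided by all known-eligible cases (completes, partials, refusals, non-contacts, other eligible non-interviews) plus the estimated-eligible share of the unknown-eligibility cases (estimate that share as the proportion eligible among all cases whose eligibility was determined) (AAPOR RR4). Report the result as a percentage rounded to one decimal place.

43.3%

Num = 636 + 78 = 714
Known eligible = 636 + 78 + 264 + 156 + 79 = 1213
e = 1213 / (1213 + 287) = 1213 / 1500 = 0.8087
Eligible share of unknowns = 0.8087 × 539 = 435.89
Denom = 1213 + 435.89 = 1648.89
RR4 = 714 / 1648.89 = 0.4330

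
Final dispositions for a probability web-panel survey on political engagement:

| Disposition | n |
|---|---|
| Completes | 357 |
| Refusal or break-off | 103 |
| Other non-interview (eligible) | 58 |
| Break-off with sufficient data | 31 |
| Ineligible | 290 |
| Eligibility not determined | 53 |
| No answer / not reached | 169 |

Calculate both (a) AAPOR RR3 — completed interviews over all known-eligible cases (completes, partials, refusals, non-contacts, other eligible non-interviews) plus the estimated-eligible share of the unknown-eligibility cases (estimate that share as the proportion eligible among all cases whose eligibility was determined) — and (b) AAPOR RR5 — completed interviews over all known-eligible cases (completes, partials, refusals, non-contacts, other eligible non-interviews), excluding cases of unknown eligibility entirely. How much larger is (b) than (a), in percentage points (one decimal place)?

Numerator → 357
Eligible (known) → 357 + 31 + 103 + 169 + 58 = 718
e = 718 / (718 + 290) = 718 / 1008 = 0.7123
Estimated eligible among unknowns → 0.7123 × 53 = 37.75
Denominator → 718 + 37.75 = 755.75
RR3 = 357 / 755.75 = 0.4724
Denominator → 357 + 31 + 103 + 169 + 58 = 718
RR5 = 357 / 718 = 0.4972
Difference = 49.72 − 47.24 = 2.48 percentage points

2.5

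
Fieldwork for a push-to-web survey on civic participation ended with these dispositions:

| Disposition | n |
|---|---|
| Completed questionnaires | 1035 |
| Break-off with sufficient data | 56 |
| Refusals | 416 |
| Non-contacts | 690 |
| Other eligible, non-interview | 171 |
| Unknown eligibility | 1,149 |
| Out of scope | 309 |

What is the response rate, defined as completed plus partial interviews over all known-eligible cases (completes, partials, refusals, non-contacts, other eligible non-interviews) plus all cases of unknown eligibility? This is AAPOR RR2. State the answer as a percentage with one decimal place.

31.0%

Top → 1035 + 56 = 1091
Base → 1035 + 56 + 416 + 690 + 171 + 1149 = 3517
RR2 = 1091 / 3517 = 0.3102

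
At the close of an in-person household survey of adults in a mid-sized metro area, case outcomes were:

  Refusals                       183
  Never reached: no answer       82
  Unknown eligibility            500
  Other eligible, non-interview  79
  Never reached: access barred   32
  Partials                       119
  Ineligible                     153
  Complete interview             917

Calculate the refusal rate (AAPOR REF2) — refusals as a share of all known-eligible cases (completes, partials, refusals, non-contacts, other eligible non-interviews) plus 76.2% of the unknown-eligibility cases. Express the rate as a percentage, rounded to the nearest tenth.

10.2%

No answer / not reached = 82 + 32 = 114
Numerator: 183
Eligible (known): 917 + 119 + 183 + 114 + 79 = 1412
e × U: 0.7620 × 500 = 381.00
Denominator: 1412 + 381.00 = 1793.00
REF2 = 183 / 1793.00 = 0.1021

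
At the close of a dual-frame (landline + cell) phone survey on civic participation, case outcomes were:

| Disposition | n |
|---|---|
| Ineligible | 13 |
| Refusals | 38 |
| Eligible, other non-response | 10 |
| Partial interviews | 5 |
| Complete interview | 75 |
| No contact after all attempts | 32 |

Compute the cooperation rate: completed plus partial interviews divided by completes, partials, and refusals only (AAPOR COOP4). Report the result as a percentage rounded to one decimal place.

Num: 75 + 5 = 80
Denominator: 75 + 5 + 38 = 118
COOP4 = 80 / 118 = 0.6780

67.8%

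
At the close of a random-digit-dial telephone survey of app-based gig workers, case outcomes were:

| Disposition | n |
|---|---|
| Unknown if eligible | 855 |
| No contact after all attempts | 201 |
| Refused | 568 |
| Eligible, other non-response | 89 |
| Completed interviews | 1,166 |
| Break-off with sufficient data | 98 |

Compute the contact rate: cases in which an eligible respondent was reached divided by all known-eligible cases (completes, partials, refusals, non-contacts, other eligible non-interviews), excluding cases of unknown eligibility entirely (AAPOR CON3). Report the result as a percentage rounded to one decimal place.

Num = 1166 + 98 + 568 + 89 = 1921
Base = 1166 + 98 + 568 + 201 + 89 = 2122
CON3 = 1921 / 2122 = 0.9053

90.5%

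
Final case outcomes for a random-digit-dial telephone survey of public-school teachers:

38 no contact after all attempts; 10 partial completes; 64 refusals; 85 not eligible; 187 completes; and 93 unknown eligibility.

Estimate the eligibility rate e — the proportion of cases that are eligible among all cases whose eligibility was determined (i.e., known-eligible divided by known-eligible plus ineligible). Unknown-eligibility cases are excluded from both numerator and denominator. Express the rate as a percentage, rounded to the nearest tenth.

77.9%

Determined eligible → 187 + 10 + 64 + 38 = 299
e = 299 / (299 + 85) = 299 / 384 = 0.7786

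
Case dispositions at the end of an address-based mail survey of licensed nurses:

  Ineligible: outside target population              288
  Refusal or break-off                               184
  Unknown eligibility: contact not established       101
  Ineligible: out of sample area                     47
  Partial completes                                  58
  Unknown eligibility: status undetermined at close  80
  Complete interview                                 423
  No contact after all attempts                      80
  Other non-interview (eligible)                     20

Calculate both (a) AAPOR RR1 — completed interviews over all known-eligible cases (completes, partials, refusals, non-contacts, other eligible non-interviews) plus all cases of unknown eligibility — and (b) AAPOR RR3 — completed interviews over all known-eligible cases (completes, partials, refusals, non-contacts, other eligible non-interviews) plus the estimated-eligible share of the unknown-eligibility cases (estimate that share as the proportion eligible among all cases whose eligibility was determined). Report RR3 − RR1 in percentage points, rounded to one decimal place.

Eligibility not determined = 101 + 80 = 181
Ineligible = 288 + 47 = 335
Top → 423
Denominator → 423 + 58 + 184 + 80 + 20 + 181 = 946
RR1 = 423 / 946 = 0.4471
Determined eligible → 423 + 58 + 184 + 80 + 20 = 765
e = 765 / (765 + 335) = 765 / 1100 = 0.6955
e × U → 0.6955 × 181 = 125.89
Denominator → 765 + 125.89 = 890.89
RR3 = 423 / 890.89 = 0.4748
Difference = 47.48 − 44.71 = 2.77 percentage points

2.8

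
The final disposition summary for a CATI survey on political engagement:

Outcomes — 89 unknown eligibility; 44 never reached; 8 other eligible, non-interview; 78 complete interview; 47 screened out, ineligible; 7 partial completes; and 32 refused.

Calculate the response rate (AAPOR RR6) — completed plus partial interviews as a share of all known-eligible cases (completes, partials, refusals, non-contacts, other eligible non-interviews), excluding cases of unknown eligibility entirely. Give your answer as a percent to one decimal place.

50.3%

Top: 78 + 7 = 85
Denom: 78 + 7 + 32 + 44 + 8 = 169
RR6 = 85 / 169 = 0.5030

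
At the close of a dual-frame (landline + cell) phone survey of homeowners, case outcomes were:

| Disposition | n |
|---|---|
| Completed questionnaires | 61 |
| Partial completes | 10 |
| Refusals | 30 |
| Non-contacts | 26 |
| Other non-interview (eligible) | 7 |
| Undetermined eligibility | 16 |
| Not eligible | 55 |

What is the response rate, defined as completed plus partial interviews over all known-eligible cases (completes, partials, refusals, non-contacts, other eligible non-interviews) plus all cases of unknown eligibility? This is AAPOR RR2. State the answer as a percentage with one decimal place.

Top = 61 + 10 = 71
Base = 61 + 10 + 30 + 26 + 7 + 16 = 150
RR2 = 71 / 150 = 0.4733

47.3%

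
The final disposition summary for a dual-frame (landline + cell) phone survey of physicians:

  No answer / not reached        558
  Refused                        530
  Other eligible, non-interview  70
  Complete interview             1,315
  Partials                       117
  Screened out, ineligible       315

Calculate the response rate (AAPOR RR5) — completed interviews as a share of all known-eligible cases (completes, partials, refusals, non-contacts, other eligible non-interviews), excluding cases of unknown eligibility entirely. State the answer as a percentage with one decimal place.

50.8%

Numerator → 1315
Denominator → 1315 + 117 + 530 + 558 + 70 = 2590
RR5 = 1315 / 2590 = 0.5077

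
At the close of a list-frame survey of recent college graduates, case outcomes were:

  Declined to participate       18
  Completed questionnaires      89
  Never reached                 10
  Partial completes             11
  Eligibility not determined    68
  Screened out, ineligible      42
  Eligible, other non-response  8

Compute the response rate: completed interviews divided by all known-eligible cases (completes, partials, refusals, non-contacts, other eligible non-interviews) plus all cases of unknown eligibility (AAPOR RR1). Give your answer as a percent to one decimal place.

43.6%

Num: 89
Denom: 89 + 11 + 18 + 10 + 8 + 68 = 204
RR1 = 89 / 204 = 0.4363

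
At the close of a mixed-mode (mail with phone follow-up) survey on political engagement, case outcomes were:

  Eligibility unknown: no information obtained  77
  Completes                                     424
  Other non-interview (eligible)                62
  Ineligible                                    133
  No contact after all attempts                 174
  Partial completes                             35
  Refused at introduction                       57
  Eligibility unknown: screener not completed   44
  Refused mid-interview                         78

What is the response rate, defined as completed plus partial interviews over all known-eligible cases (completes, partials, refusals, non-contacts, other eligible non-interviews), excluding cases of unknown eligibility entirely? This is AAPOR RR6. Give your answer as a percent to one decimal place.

Refused = 57 + 78 = 135
Unknown eligibility = 44 + 77 = 121
Top → 424 + 35 = 459
Denom → 424 + 35 + 135 + 174 + 62 = 830
RR6 = 459 / 830 = 0.5530

55.3%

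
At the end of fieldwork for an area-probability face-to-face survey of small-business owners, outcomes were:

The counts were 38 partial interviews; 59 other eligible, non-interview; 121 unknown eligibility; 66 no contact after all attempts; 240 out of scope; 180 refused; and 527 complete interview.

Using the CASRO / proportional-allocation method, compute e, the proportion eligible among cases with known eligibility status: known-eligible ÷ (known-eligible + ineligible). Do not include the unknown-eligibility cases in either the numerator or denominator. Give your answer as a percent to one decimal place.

78.4%

Determined eligible = 527 + 38 + 180 + 66 + 59 = 870
e = 870 / (870 + 240) = 870 / 1110 = 0.7838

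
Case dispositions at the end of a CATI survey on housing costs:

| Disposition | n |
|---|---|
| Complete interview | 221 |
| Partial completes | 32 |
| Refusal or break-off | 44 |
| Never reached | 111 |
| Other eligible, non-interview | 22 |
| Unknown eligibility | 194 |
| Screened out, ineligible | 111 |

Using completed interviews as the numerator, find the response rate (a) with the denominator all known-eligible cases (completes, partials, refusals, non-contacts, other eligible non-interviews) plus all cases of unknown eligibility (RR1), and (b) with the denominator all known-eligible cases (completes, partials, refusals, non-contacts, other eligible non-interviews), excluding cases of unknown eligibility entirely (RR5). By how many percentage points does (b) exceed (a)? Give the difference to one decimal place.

Numerator → 221
Denominator → 221 + 32 + 44 + 111 + 22 + 194 = 624
RR1 = 221 / 624 = 0.3542
Denominator → 221 + 32 + 44 + 111 + 22 = 430
RR5 = 221 / 430 = 0.5140
Difference = 51.40 − 35.42 = 15.98 percentage points

16.0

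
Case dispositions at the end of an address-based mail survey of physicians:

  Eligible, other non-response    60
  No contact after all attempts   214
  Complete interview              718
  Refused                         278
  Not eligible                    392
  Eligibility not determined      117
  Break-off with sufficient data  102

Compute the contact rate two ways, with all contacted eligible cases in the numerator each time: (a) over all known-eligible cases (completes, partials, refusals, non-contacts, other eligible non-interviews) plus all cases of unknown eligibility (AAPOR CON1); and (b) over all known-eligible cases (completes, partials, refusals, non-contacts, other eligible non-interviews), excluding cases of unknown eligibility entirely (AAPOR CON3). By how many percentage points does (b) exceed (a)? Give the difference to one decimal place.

Numerator = 718 + 102 + 278 + 60 = 1158
Base = 718 + 102 + 278 + 214 + 60 + 117 = 1489
CON1 = 1158 / 1489 = 0.7777
Base = 718 + 102 + 278 + 214 + 60 = 1372
CON3 = 1158 / 1372 = 0.8440
Difference = 84.40 − 77.77 = 6.63 percentage points

6.6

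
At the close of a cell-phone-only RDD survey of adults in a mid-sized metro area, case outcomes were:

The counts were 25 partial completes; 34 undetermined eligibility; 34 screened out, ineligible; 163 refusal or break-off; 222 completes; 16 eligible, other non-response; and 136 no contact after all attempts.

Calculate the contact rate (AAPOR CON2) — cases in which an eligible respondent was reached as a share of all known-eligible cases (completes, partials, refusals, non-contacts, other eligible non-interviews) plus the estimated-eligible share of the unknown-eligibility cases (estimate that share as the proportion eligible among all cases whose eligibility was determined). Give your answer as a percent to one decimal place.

Num = 222 + 25 + 163 + 16 = 426
Determined eligible = 222 + 25 + 163 + 136 + 16 = 562
e = 562 / (562 + 34) = 562 / 596 = 0.9430
Estimated eligible among unknowns = 0.9430 × 34 = 32.06
Denominator = 562 + 32.06 = 594.06
CON2 = 426 / 594.06 = 0.7171

71.7%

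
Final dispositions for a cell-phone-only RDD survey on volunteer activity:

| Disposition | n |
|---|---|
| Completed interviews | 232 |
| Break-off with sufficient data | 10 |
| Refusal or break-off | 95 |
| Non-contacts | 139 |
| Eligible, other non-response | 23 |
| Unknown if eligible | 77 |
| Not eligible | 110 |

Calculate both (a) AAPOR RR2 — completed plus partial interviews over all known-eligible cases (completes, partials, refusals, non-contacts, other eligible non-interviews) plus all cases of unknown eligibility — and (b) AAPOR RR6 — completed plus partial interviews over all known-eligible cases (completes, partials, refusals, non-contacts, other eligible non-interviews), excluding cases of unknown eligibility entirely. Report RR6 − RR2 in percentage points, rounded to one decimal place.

6.5

Top: 232 + 10 = 242
Denom: 232 + 10 + 95 + 139 + 23 + 77 = 576
RR2 = 242 / 576 = 0.4201
Denom: 232 + 10 + 95 + 139 + 23 = 499
RR6 = 242 / 499 = 0.4850
Difference = 48.50 − 42.01 = 6.49 percentage points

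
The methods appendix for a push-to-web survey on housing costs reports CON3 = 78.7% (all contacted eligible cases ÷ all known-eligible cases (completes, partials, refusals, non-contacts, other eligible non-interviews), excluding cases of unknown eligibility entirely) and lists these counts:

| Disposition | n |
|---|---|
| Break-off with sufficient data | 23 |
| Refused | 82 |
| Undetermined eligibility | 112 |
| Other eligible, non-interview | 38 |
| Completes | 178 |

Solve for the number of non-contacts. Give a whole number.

Top = 178 + 23 + 82 + 38 = 321
CON3 = 321 / D = 0.787
D = 321 / 0.787 = 407.9
Rest of base = 321
non-contacts = 407.9 − 321 ≈ 87

87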